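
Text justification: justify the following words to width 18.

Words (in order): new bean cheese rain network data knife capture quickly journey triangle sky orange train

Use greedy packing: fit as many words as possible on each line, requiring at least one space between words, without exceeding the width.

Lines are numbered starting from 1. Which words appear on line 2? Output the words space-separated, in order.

Answer: rain network data

Derivation:
Line 1: ['new', 'bean', 'cheese'] (min_width=15, slack=3)
Line 2: ['rain', 'network', 'data'] (min_width=17, slack=1)
Line 3: ['knife', 'capture'] (min_width=13, slack=5)
Line 4: ['quickly', 'journey'] (min_width=15, slack=3)
Line 5: ['triangle', 'sky'] (min_width=12, slack=6)
Line 6: ['orange', 'train'] (min_width=12, slack=6)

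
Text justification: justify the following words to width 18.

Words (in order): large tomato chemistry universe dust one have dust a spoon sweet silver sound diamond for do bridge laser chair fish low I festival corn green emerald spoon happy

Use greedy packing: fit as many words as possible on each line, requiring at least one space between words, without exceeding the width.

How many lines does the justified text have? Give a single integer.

Line 1: ['large', 'tomato'] (min_width=12, slack=6)
Line 2: ['chemistry', 'universe'] (min_width=18, slack=0)
Line 3: ['dust', 'one', 'have', 'dust'] (min_width=18, slack=0)
Line 4: ['a', 'spoon', 'sweet'] (min_width=13, slack=5)
Line 5: ['silver', 'sound'] (min_width=12, slack=6)
Line 6: ['diamond', 'for', 'do'] (min_width=14, slack=4)
Line 7: ['bridge', 'laser', 'chair'] (min_width=18, slack=0)
Line 8: ['fish', 'low', 'I'] (min_width=10, slack=8)
Line 9: ['festival', 'corn'] (min_width=13, slack=5)
Line 10: ['green', 'emerald'] (min_width=13, slack=5)
Line 11: ['spoon', 'happy'] (min_width=11, slack=7)
Total lines: 11

Answer: 11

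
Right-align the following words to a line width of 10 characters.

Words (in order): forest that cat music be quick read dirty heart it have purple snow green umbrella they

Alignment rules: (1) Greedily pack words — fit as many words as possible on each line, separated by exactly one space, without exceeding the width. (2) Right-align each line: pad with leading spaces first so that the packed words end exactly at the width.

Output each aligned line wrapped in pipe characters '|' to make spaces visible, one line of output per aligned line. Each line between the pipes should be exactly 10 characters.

Answer: |    forest|
|  that cat|
|  music be|
|quick read|
|     dirty|
|  heart it|
|      have|
|    purple|
|snow green|
|  umbrella|
|      they|

Derivation:
Line 1: ['forest'] (min_width=6, slack=4)
Line 2: ['that', 'cat'] (min_width=8, slack=2)
Line 3: ['music', 'be'] (min_width=8, slack=2)
Line 4: ['quick', 'read'] (min_width=10, slack=0)
Line 5: ['dirty'] (min_width=5, slack=5)
Line 6: ['heart', 'it'] (min_width=8, slack=2)
Line 7: ['have'] (min_width=4, slack=6)
Line 8: ['purple'] (min_width=6, slack=4)
Line 9: ['snow', 'green'] (min_width=10, slack=0)
Line 10: ['umbrella'] (min_width=8, slack=2)
Line 11: ['they'] (min_width=4, slack=6)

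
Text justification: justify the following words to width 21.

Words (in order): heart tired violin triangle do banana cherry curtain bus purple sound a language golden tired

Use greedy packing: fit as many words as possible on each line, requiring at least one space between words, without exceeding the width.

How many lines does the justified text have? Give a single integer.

Line 1: ['heart', 'tired', 'violin'] (min_width=18, slack=3)
Line 2: ['triangle', 'do', 'banana'] (min_width=18, slack=3)
Line 3: ['cherry', 'curtain', 'bus'] (min_width=18, slack=3)
Line 4: ['purple', 'sound', 'a'] (min_width=14, slack=7)
Line 5: ['language', 'golden', 'tired'] (min_width=21, slack=0)
Total lines: 5

Answer: 5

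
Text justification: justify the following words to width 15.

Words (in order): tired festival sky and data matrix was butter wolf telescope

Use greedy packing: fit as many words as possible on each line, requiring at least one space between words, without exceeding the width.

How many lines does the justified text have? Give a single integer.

Line 1: ['tired', 'festival'] (min_width=14, slack=1)
Line 2: ['sky', 'and', 'data'] (min_width=12, slack=3)
Line 3: ['matrix', 'was'] (min_width=10, slack=5)
Line 4: ['butter', 'wolf'] (min_width=11, slack=4)
Line 5: ['telescope'] (min_width=9, slack=6)
Total lines: 5

Answer: 5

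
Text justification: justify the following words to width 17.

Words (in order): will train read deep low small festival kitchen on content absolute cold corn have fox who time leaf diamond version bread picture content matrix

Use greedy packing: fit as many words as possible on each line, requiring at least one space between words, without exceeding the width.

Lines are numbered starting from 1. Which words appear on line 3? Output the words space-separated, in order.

Line 1: ['will', 'train', 'read'] (min_width=15, slack=2)
Line 2: ['deep', 'low', 'small'] (min_width=14, slack=3)
Line 3: ['festival', 'kitchen'] (min_width=16, slack=1)
Line 4: ['on', 'content'] (min_width=10, slack=7)
Line 5: ['absolute', 'cold'] (min_width=13, slack=4)
Line 6: ['corn', 'have', 'fox', 'who'] (min_width=17, slack=0)
Line 7: ['time', 'leaf', 'diamond'] (min_width=17, slack=0)
Line 8: ['version', 'bread'] (min_width=13, slack=4)
Line 9: ['picture', 'content'] (min_width=15, slack=2)
Line 10: ['matrix'] (min_width=6, slack=11)

Answer: festival kitchen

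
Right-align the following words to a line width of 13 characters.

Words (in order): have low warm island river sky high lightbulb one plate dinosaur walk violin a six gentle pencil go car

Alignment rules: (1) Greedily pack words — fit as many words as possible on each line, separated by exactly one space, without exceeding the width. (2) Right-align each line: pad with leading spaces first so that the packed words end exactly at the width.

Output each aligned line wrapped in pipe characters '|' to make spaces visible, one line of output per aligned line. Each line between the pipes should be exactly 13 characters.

Answer: |have low warm|
| island river|
|     sky high|
|lightbulb one|
|        plate|
|dinosaur walk|
| violin a six|
|gentle pencil|
|       go car|

Derivation:
Line 1: ['have', 'low', 'warm'] (min_width=13, slack=0)
Line 2: ['island', 'river'] (min_width=12, slack=1)
Line 3: ['sky', 'high'] (min_width=8, slack=5)
Line 4: ['lightbulb', 'one'] (min_width=13, slack=0)
Line 5: ['plate'] (min_width=5, slack=8)
Line 6: ['dinosaur', 'walk'] (min_width=13, slack=0)
Line 7: ['violin', 'a', 'six'] (min_width=12, slack=1)
Line 8: ['gentle', 'pencil'] (min_width=13, slack=0)
Line 9: ['go', 'car'] (min_width=6, slack=7)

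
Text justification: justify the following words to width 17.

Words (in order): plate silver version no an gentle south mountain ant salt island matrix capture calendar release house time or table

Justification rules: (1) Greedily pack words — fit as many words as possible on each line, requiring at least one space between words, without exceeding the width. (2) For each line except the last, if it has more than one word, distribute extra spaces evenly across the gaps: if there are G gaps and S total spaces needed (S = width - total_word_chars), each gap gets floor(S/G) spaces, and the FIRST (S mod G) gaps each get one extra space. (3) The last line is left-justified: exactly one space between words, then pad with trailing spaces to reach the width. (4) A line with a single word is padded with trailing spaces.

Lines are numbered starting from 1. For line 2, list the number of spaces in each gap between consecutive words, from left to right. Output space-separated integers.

Line 1: ['plate', 'silver'] (min_width=12, slack=5)
Line 2: ['version', 'no', 'an'] (min_width=13, slack=4)
Line 3: ['gentle', 'south'] (min_width=12, slack=5)
Line 4: ['mountain', 'ant', 'salt'] (min_width=17, slack=0)
Line 5: ['island', 'matrix'] (min_width=13, slack=4)
Line 6: ['capture', 'calendar'] (min_width=16, slack=1)
Line 7: ['release', 'house'] (min_width=13, slack=4)
Line 8: ['time', 'or', 'table'] (min_width=13, slack=4)

Answer: 3 3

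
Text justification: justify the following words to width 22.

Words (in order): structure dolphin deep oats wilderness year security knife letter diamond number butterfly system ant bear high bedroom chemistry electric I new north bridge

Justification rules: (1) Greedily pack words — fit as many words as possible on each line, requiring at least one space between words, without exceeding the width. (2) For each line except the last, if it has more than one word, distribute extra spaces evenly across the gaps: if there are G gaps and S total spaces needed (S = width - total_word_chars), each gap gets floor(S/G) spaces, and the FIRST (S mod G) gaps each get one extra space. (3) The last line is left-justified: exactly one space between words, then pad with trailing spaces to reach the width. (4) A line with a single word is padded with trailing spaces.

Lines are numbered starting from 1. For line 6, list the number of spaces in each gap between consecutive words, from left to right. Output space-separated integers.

Line 1: ['structure', 'dolphin', 'deep'] (min_width=22, slack=0)
Line 2: ['oats', 'wilderness', 'year'] (min_width=20, slack=2)
Line 3: ['security', 'knife', 'letter'] (min_width=21, slack=1)
Line 4: ['diamond', 'number'] (min_width=14, slack=8)
Line 5: ['butterfly', 'system', 'ant'] (min_width=20, slack=2)
Line 6: ['bear', 'high', 'bedroom'] (min_width=17, slack=5)
Line 7: ['chemistry', 'electric', 'I'] (min_width=20, slack=2)
Line 8: ['new', 'north', 'bridge'] (min_width=16, slack=6)

Answer: 4 3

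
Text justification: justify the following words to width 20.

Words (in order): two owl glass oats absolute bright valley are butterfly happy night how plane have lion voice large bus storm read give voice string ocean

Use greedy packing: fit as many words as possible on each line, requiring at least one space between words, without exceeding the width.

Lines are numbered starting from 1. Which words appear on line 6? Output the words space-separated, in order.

Line 1: ['two', 'owl', 'glass', 'oats'] (min_width=18, slack=2)
Line 2: ['absolute', 'bright'] (min_width=15, slack=5)
Line 3: ['valley', 'are', 'butterfly'] (min_width=20, slack=0)
Line 4: ['happy', 'night', 'how'] (min_width=15, slack=5)
Line 5: ['plane', 'have', 'lion'] (min_width=15, slack=5)
Line 6: ['voice', 'large', 'bus'] (min_width=15, slack=5)
Line 7: ['storm', 'read', 'give'] (min_width=15, slack=5)
Line 8: ['voice', 'string', 'ocean'] (min_width=18, slack=2)

Answer: voice large bus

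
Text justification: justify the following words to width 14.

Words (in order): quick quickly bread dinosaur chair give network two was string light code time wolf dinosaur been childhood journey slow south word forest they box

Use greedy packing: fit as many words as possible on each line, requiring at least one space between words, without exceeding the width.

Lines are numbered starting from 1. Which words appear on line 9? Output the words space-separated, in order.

Answer: childhood

Derivation:
Line 1: ['quick', 'quickly'] (min_width=13, slack=1)
Line 2: ['bread', 'dinosaur'] (min_width=14, slack=0)
Line 3: ['chair', 'give'] (min_width=10, slack=4)
Line 4: ['network', 'two'] (min_width=11, slack=3)
Line 5: ['was', 'string'] (min_width=10, slack=4)
Line 6: ['light', 'code'] (min_width=10, slack=4)
Line 7: ['time', 'wolf'] (min_width=9, slack=5)
Line 8: ['dinosaur', 'been'] (min_width=13, slack=1)
Line 9: ['childhood'] (min_width=9, slack=5)
Line 10: ['journey', 'slow'] (min_width=12, slack=2)
Line 11: ['south', 'word'] (min_width=10, slack=4)
Line 12: ['forest', 'they'] (min_width=11, slack=3)
Line 13: ['box'] (min_width=3, slack=11)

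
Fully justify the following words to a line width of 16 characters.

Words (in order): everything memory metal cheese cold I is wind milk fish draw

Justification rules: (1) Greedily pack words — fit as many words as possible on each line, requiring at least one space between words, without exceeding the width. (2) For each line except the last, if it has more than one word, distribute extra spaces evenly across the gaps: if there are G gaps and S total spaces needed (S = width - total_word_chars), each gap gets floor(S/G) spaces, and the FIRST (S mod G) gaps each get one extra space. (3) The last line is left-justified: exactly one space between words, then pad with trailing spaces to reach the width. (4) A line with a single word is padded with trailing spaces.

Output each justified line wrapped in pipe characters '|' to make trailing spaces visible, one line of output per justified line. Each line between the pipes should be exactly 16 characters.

Line 1: ['everything'] (min_width=10, slack=6)
Line 2: ['memory', 'metal'] (min_width=12, slack=4)
Line 3: ['cheese', 'cold', 'I', 'is'] (min_width=16, slack=0)
Line 4: ['wind', 'milk', 'fish'] (min_width=14, slack=2)
Line 5: ['draw'] (min_width=4, slack=12)

Answer: |everything      |
|memory     metal|
|cheese cold I is|
|wind  milk  fish|
|draw            |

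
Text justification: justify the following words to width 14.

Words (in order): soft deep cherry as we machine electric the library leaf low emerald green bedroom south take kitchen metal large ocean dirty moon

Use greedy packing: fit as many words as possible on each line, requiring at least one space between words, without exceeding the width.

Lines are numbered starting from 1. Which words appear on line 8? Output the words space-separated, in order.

Line 1: ['soft', 'deep'] (min_width=9, slack=5)
Line 2: ['cherry', 'as', 'we'] (min_width=12, slack=2)
Line 3: ['machine'] (min_width=7, slack=7)
Line 4: ['electric', 'the'] (min_width=12, slack=2)
Line 5: ['library', 'leaf'] (min_width=12, slack=2)
Line 6: ['low', 'emerald'] (min_width=11, slack=3)
Line 7: ['green', 'bedroom'] (min_width=13, slack=1)
Line 8: ['south', 'take'] (min_width=10, slack=4)
Line 9: ['kitchen', 'metal'] (min_width=13, slack=1)
Line 10: ['large', 'ocean'] (min_width=11, slack=3)
Line 11: ['dirty', 'moon'] (min_width=10, slack=4)

Answer: south take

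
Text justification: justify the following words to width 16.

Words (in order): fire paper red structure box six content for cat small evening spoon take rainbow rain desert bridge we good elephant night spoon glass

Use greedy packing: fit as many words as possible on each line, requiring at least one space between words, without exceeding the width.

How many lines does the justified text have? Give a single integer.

Line 1: ['fire', 'paper', 'red'] (min_width=14, slack=2)
Line 2: ['structure', 'box'] (min_width=13, slack=3)
Line 3: ['six', 'content', 'for'] (min_width=15, slack=1)
Line 4: ['cat', 'small'] (min_width=9, slack=7)
Line 5: ['evening', 'spoon'] (min_width=13, slack=3)
Line 6: ['take', 'rainbow'] (min_width=12, slack=4)
Line 7: ['rain', 'desert'] (min_width=11, slack=5)
Line 8: ['bridge', 'we', 'good'] (min_width=14, slack=2)
Line 9: ['elephant', 'night'] (min_width=14, slack=2)
Line 10: ['spoon', 'glass'] (min_width=11, slack=5)
Total lines: 10

Answer: 10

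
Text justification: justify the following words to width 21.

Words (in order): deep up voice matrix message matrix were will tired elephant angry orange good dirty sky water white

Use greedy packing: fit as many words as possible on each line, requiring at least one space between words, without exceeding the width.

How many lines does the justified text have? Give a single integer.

Line 1: ['deep', 'up', 'voice', 'matrix'] (min_width=20, slack=1)
Line 2: ['message', 'matrix', 'were'] (min_width=19, slack=2)
Line 3: ['will', 'tired', 'elephant'] (min_width=19, slack=2)
Line 4: ['angry', 'orange', 'good'] (min_width=17, slack=4)
Line 5: ['dirty', 'sky', 'water', 'white'] (min_width=21, slack=0)
Total lines: 5

Answer: 5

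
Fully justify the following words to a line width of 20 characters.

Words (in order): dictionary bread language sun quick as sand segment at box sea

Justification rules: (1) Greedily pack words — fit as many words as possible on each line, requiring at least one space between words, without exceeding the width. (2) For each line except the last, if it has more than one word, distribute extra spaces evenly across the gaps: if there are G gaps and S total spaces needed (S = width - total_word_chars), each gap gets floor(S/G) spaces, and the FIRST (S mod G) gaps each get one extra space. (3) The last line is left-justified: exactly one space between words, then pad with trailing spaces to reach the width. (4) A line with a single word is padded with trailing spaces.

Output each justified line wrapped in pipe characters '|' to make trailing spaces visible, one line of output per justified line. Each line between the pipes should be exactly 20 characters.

Line 1: ['dictionary', 'bread'] (min_width=16, slack=4)
Line 2: ['language', 'sun', 'quick'] (min_width=18, slack=2)
Line 3: ['as', 'sand', 'segment', 'at'] (min_width=18, slack=2)
Line 4: ['box', 'sea'] (min_width=7, slack=13)

Answer: |dictionary     bread|
|language  sun  quick|
|as  sand  segment at|
|box sea             |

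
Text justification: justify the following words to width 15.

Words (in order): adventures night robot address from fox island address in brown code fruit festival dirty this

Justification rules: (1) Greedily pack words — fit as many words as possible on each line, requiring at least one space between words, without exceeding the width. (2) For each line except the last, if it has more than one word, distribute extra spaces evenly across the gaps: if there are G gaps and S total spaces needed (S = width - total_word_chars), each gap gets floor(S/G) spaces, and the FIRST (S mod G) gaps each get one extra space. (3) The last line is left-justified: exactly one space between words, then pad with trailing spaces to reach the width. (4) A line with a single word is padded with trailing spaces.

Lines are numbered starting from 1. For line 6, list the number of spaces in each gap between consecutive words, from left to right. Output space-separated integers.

Line 1: ['adventures'] (min_width=10, slack=5)
Line 2: ['night', 'robot'] (min_width=11, slack=4)
Line 3: ['address', 'from'] (min_width=12, slack=3)
Line 4: ['fox', 'island'] (min_width=10, slack=5)
Line 5: ['address', 'in'] (min_width=10, slack=5)
Line 6: ['brown', 'code'] (min_width=10, slack=5)
Line 7: ['fruit', 'festival'] (min_width=14, slack=1)
Line 8: ['dirty', 'this'] (min_width=10, slack=5)

Answer: 6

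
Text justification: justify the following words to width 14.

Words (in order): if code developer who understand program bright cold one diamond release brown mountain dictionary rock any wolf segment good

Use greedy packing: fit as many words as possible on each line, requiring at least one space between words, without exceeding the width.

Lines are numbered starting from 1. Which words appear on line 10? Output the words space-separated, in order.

Answer: rock any wolf

Derivation:
Line 1: ['if', 'code'] (min_width=7, slack=7)
Line 2: ['developer', 'who'] (min_width=13, slack=1)
Line 3: ['understand'] (min_width=10, slack=4)
Line 4: ['program', 'bright'] (min_width=14, slack=0)
Line 5: ['cold', 'one'] (min_width=8, slack=6)
Line 6: ['diamond'] (min_width=7, slack=7)
Line 7: ['release', 'brown'] (min_width=13, slack=1)
Line 8: ['mountain'] (min_width=8, slack=6)
Line 9: ['dictionary'] (min_width=10, slack=4)
Line 10: ['rock', 'any', 'wolf'] (min_width=13, slack=1)
Line 11: ['segment', 'good'] (min_width=12, slack=2)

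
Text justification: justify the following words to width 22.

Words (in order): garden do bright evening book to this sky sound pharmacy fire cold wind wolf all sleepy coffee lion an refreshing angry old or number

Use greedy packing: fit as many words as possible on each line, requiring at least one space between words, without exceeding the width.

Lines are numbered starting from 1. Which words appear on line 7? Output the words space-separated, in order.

Answer: old or number

Derivation:
Line 1: ['garden', 'do', 'bright'] (min_width=16, slack=6)
Line 2: ['evening', 'book', 'to', 'this'] (min_width=20, slack=2)
Line 3: ['sky', 'sound', 'pharmacy'] (min_width=18, slack=4)
Line 4: ['fire', 'cold', 'wind', 'wolf'] (min_width=19, slack=3)
Line 5: ['all', 'sleepy', 'coffee', 'lion'] (min_width=22, slack=0)
Line 6: ['an', 'refreshing', 'angry'] (min_width=19, slack=3)
Line 7: ['old', 'or', 'number'] (min_width=13, slack=9)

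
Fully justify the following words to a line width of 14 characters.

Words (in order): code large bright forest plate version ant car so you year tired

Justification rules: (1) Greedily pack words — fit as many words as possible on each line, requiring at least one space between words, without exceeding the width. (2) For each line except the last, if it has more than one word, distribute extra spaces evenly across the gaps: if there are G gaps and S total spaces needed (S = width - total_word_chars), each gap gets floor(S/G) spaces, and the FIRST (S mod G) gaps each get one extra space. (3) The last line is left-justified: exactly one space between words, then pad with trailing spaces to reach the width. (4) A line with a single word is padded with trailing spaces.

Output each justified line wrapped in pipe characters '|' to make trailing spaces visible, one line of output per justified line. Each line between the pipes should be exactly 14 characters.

Line 1: ['code', 'large'] (min_width=10, slack=4)
Line 2: ['bright', 'forest'] (min_width=13, slack=1)
Line 3: ['plate', 'version'] (min_width=13, slack=1)
Line 4: ['ant', 'car', 'so', 'you'] (min_width=14, slack=0)
Line 5: ['year', 'tired'] (min_width=10, slack=4)

Answer: |code     large|
|bright  forest|
|plate  version|
|ant car so you|
|year tired    |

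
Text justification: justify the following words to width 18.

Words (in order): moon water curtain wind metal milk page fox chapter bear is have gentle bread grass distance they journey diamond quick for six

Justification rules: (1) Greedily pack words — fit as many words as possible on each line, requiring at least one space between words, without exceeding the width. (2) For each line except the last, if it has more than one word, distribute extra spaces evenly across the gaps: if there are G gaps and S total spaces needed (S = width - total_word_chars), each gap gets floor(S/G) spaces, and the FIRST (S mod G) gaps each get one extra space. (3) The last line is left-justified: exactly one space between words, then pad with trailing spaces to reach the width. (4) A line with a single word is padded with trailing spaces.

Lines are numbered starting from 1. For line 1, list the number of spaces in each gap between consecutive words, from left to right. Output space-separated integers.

Line 1: ['moon', 'water', 'curtain'] (min_width=18, slack=0)
Line 2: ['wind', 'metal', 'milk'] (min_width=15, slack=3)
Line 3: ['page', 'fox', 'chapter'] (min_width=16, slack=2)
Line 4: ['bear', 'is', 'have'] (min_width=12, slack=6)
Line 5: ['gentle', 'bread', 'grass'] (min_width=18, slack=0)
Line 6: ['distance', 'they'] (min_width=13, slack=5)
Line 7: ['journey', 'diamond'] (min_width=15, slack=3)
Line 8: ['quick', 'for', 'six'] (min_width=13, slack=5)

Answer: 1 1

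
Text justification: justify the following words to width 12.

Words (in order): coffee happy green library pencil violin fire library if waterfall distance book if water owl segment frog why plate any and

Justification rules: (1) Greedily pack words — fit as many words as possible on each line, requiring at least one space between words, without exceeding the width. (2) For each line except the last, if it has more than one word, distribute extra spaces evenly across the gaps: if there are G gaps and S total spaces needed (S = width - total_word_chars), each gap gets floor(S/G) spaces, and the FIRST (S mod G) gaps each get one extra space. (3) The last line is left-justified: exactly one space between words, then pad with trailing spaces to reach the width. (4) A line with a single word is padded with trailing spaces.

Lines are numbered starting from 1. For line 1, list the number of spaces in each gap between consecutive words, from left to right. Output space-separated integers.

Line 1: ['coffee', 'happy'] (min_width=12, slack=0)
Line 2: ['green'] (min_width=5, slack=7)
Line 3: ['library'] (min_width=7, slack=5)
Line 4: ['pencil'] (min_width=6, slack=6)
Line 5: ['violin', 'fire'] (min_width=11, slack=1)
Line 6: ['library', 'if'] (min_width=10, slack=2)
Line 7: ['waterfall'] (min_width=9, slack=3)
Line 8: ['distance'] (min_width=8, slack=4)
Line 9: ['book', 'if'] (min_width=7, slack=5)
Line 10: ['water', 'owl'] (min_width=9, slack=3)
Line 11: ['segment', 'frog'] (min_width=12, slack=0)
Line 12: ['why', 'plate'] (min_width=9, slack=3)
Line 13: ['any', 'and'] (min_width=7, slack=5)

Answer: 1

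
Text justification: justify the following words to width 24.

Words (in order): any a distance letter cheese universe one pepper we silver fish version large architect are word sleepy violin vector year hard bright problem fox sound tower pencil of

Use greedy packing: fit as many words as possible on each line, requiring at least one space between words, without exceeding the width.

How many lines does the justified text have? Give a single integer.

Line 1: ['any', 'a', 'distance', 'letter'] (min_width=21, slack=3)
Line 2: ['cheese', 'universe', 'one'] (min_width=19, slack=5)
Line 3: ['pepper', 'we', 'silver', 'fish'] (min_width=21, slack=3)
Line 4: ['version', 'large', 'architect'] (min_width=23, slack=1)
Line 5: ['are', 'word', 'sleepy', 'violin'] (min_width=22, slack=2)
Line 6: ['vector', 'year', 'hard', 'bright'] (min_width=23, slack=1)
Line 7: ['problem', 'fox', 'sound', 'tower'] (min_width=23, slack=1)
Line 8: ['pencil', 'of'] (min_width=9, slack=15)
Total lines: 8

Answer: 8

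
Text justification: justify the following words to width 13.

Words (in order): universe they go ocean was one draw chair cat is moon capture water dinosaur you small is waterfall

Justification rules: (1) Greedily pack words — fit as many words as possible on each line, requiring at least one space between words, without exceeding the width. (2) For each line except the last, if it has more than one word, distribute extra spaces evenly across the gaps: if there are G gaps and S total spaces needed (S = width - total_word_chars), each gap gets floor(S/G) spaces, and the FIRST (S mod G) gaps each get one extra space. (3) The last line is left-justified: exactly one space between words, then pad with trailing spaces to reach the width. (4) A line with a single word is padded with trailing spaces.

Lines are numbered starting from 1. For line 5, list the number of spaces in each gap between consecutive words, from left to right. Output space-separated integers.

Answer: 2

Derivation:
Line 1: ['universe', 'they'] (min_width=13, slack=0)
Line 2: ['go', 'ocean', 'was'] (min_width=12, slack=1)
Line 3: ['one', 'draw'] (min_width=8, slack=5)
Line 4: ['chair', 'cat', 'is'] (min_width=12, slack=1)
Line 5: ['moon', 'capture'] (min_width=12, slack=1)
Line 6: ['water'] (min_width=5, slack=8)
Line 7: ['dinosaur', 'you'] (min_width=12, slack=1)
Line 8: ['small', 'is'] (min_width=8, slack=5)
Line 9: ['waterfall'] (min_width=9, slack=4)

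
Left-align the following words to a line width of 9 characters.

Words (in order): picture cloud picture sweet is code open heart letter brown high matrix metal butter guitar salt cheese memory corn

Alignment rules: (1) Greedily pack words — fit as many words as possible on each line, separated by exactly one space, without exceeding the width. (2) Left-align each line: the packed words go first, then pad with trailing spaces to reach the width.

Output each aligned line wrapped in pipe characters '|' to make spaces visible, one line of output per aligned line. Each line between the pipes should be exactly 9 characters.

Answer: |picture  |
|cloud    |
|picture  |
|sweet is |
|code open|
|heart    |
|letter   |
|brown    |
|high     |
|matrix   |
|metal    |
|butter   |
|guitar   |
|salt     |
|cheese   |
|memory   |
|corn     |

Derivation:
Line 1: ['picture'] (min_width=7, slack=2)
Line 2: ['cloud'] (min_width=5, slack=4)
Line 3: ['picture'] (min_width=7, slack=2)
Line 4: ['sweet', 'is'] (min_width=8, slack=1)
Line 5: ['code', 'open'] (min_width=9, slack=0)
Line 6: ['heart'] (min_width=5, slack=4)
Line 7: ['letter'] (min_width=6, slack=3)
Line 8: ['brown'] (min_width=5, slack=4)
Line 9: ['high'] (min_width=4, slack=5)
Line 10: ['matrix'] (min_width=6, slack=3)
Line 11: ['metal'] (min_width=5, slack=4)
Line 12: ['butter'] (min_width=6, slack=3)
Line 13: ['guitar'] (min_width=6, slack=3)
Line 14: ['salt'] (min_width=4, slack=5)
Line 15: ['cheese'] (min_width=6, slack=3)
Line 16: ['memory'] (min_width=6, slack=3)
Line 17: ['corn'] (min_width=4, slack=5)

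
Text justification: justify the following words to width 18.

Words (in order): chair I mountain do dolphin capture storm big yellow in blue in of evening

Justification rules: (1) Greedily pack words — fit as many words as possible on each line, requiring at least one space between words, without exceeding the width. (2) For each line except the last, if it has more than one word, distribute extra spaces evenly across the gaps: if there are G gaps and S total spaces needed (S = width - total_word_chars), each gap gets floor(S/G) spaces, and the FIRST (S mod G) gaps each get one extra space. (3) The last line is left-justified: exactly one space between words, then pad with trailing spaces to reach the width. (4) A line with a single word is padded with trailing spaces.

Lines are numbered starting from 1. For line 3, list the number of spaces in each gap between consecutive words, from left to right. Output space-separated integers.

Line 1: ['chair', 'I', 'mountain'] (min_width=16, slack=2)
Line 2: ['do', 'dolphin', 'capture'] (min_width=18, slack=0)
Line 3: ['storm', 'big', 'yellow'] (min_width=16, slack=2)
Line 4: ['in', 'blue', 'in', 'of'] (min_width=13, slack=5)
Line 5: ['evening'] (min_width=7, slack=11)

Answer: 2 2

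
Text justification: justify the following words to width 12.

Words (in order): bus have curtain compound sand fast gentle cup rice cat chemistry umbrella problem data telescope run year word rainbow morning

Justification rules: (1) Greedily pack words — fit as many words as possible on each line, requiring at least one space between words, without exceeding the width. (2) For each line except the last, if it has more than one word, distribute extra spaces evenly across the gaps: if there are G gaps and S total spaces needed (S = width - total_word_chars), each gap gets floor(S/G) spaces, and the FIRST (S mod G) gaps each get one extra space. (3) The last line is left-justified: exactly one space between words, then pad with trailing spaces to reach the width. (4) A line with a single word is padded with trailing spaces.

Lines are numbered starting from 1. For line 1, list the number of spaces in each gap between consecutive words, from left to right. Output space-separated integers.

Line 1: ['bus', 'have'] (min_width=8, slack=4)
Line 2: ['curtain'] (min_width=7, slack=5)
Line 3: ['compound'] (min_width=8, slack=4)
Line 4: ['sand', 'fast'] (min_width=9, slack=3)
Line 5: ['gentle', 'cup'] (min_width=10, slack=2)
Line 6: ['rice', 'cat'] (min_width=8, slack=4)
Line 7: ['chemistry'] (min_width=9, slack=3)
Line 8: ['umbrella'] (min_width=8, slack=4)
Line 9: ['problem', 'data'] (min_width=12, slack=0)
Line 10: ['telescope'] (min_width=9, slack=3)
Line 11: ['run', 'year'] (min_width=8, slack=4)
Line 12: ['word', 'rainbow'] (min_width=12, slack=0)
Line 13: ['morning'] (min_width=7, slack=5)

Answer: 5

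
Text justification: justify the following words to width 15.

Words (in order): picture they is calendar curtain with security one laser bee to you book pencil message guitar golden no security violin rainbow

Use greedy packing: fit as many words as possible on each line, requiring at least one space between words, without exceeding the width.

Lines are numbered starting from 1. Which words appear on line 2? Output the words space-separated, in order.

Answer: calendar

Derivation:
Line 1: ['picture', 'they', 'is'] (min_width=15, slack=0)
Line 2: ['calendar'] (min_width=8, slack=7)
Line 3: ['curtain', 'with'] (min_width=12, slack=3)
Line 4: ['security', 'one'] (min_width=12, slack=3)
Line 5: ['laser', 'bee', 'to'] (min_width=12, slack=3)
Line 6: ['you', 'book', 'pencil'] (min_width=15, slack=0)
Line 7: ['message', 'guitar'] (min_width=14, slack=1)
Line 8: ['golden', 'no'] (min_width=9, slack=6)
Line 9: ['security', 'violin'] (min_width=15, slack=0)
Line 10: ['rainbow'] (min_width=7, slack=8)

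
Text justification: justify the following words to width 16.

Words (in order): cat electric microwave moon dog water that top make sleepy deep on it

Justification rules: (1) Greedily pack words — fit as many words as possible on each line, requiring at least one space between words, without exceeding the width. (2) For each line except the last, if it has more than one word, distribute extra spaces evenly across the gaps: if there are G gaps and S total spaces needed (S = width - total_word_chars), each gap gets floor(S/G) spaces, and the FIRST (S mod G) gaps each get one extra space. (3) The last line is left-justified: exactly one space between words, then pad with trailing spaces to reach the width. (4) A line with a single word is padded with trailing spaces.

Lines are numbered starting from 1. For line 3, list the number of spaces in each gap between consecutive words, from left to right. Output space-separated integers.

Line 1: ['cat', 'electric'] (min_width=12, slack=4)
Line 2: ['microwave', 'moon'] (min_width=14, slack=2)
Line 3: ['dog', 'water', 'that'] (min_width=14, slack=2)
Line 4: ['top', 'make', 'sleepy'] (min_width=15, slack=1)
Line 5: ['deep', 'on', 'it'] (min_width=10, slack=6)

Answer: 2 2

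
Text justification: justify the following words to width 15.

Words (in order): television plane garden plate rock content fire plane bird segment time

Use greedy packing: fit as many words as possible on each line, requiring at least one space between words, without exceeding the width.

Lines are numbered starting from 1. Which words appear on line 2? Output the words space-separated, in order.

Line 1: ['television'] (min_width=10, slack=5)
Line 2: ['plane', 'garden'] (min_width=12, slack=3)
Line 3: ['plate', 'rock'] (min_width=10, slack=5)
Line 4: ['content', 'fire'] (min_width=12, slack=3)
Line 5: ['plane', 'bird'] (min_width=10, slack=5)
Line 6: ['segment', 'time'] (min_width=12, slack=3)

Answer: plane garden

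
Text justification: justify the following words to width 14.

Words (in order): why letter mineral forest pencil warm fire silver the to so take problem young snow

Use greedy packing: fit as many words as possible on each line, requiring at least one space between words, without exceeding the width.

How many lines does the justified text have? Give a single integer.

Line 1: ['why', 'letter'] (min_width=10, slack=4)
Line 2: ['mineral', 'forest'] (min_width=14, slack=0)
Line 3: ['pencil', 'warm'] (min_width=11, slack=3)
Line 4: ['fire', 'silver'] (min_width=11, slack=3)
Line 5: ['the', 'to', 'so', 'take'] (min_width=14, slack=0)
Line 6: ['problem', 'young'] (min_width=13, slack=1)
Line 7: ['snow'] (min_width=4, slack=10)
Total lines: 7

Answer: 7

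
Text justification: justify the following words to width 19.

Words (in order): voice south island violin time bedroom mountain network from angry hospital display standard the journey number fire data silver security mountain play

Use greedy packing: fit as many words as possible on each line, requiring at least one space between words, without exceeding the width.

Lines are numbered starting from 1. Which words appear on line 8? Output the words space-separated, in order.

Line 1: ['voice', 'south', 'island'] (min_width=18, slack=1)
Line 2: ['violin', 'time', 'bedroom'] (min_width=19, slack=0)
Line 3: ['mountain', 'network'] (min_width=16, slack=3)
Line 4: ['from', 'angry', 'hospital'] (min_width=19, slack=0)
Line 5: ['display', 'standard'] (min_width=16, slack=3)
Line 6: ['the', 'journey', 'number'] (min_width=18, slack=1)
Line 7: ['fire', 'data', 'silver'] (min_width=16, slack=3)
Line 8: ['security', 'mountain'] (min_width=17, slack=2)
Line 9: ['play'] (min_width=4, slack=15)

Answer: security mountain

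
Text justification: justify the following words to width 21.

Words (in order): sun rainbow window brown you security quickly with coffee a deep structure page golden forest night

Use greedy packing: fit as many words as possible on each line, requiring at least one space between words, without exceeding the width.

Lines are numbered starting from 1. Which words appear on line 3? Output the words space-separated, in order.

Line 1: ['sun', 'rainbow', 'window'] (min_width=18, slack=3)
Line 2: ['brown', 'you', 'security'] (min_width=18, slack=3)
Line 3: ['quickly', 'with', 'coffee', 'a'] (min_width=21, slack=0)
Line 4: ['deep', 'structure', 'page'] (min_width=19, slack=2)
Line 5: ['golden', 'forest', 'night'] (min_width=19, slack=2)

Answer: quickly with coffee a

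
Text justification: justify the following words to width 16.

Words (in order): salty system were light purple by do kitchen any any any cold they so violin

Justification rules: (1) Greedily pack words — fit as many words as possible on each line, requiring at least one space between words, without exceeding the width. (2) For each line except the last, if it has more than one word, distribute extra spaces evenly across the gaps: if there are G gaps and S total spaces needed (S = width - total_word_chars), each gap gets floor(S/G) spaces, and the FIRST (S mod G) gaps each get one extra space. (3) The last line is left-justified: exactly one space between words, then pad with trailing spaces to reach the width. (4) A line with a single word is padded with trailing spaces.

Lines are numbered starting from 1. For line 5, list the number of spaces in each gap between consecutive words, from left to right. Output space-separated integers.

Line 1: ['salty', 'system'] (min_width=12, slack=4)
Line 2: ['were', 'light'] (min_width=10, slack=6)
Line 3: ['purple', 'by', 'do'] (min_width=12, slack=4)
Line 4: ['kitchen', 'any', 'any'] (min_width=15, slack=1)
Line 5: ['any', 'cold', 'they', 'so'] (min_width=16, slack=0)
Line 6: ['violin'] (min_width=6, slack=10)

Answer: 1 1 1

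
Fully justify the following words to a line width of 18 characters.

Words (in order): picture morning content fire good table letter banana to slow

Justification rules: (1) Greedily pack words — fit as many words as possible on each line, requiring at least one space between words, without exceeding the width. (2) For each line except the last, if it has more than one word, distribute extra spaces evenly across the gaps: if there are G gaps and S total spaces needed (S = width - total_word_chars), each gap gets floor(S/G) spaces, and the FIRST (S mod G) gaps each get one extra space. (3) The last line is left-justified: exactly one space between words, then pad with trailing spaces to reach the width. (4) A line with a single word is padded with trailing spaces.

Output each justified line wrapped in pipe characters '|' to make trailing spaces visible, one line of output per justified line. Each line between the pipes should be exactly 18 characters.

Line 1: ['picture', 'morning'] (min_width=15, slack=3)
Line 2: ['content', 'fire', 'good'] (min_width=17, slack=1)
Line 3: ['table', 'letter'] (min_width=12, slack=6)
Line 4: ['banana', 'to', 'slow'] (min_width=14, slack=4)

Answer: |picture    morning|
|content  fire good|
|table       letter|
|banana to slow    |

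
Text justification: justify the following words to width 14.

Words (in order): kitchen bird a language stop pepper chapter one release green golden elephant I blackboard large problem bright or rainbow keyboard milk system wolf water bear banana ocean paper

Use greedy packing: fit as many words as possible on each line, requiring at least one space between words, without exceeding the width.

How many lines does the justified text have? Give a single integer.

Line 1: ['kitchen', 'bird', 'a'] (min_width=14, slack=0)
Line 2: ['language', 'stop'] (min_width=13, slack=1)
Line 3: ['pepper', 'chapter'] (min_width=14, slack=0)
Line 4: ['one', 'release'] (min_width=11, slack=3)
Line 5: ['green', 'golden'] (min_width=12, slack=2)
Line 6: ['elephant', 'I'] (min_width=10, slack=4)
Line 7: ['blackboard'] (min_width=10, slack=4)
Line 8: ['large', 'problem'] (min_width=13, slack=1)
Line 9: ['bright', 'or'] (min_width=9, slack=5)
Line 10: ['rainbow'] (min_width=7, slack=7)
Line 11: ['keyboard', 'milk'] (min_width=13, slack=1)
Line 12: ['system', 'wolf'] (min_width=11, slack=3)
Line 13: ['water', 'bear'] (min_width=10, slack=4)
Line 14: ['banana', 'ocean'] (min_width=12, slack=2)
Line 15: ['paper'] (min_width=5, slack=9)
Total lines: 15

Answer: 15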